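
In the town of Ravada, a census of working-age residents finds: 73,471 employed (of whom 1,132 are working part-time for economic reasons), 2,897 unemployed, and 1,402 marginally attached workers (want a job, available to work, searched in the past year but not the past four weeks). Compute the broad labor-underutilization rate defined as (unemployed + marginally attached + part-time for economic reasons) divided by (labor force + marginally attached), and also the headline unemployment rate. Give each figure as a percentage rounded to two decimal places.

Labor force = 73,471 + 2,897 = 76,368.
Numerator = 2,897 + 1,402 + 1,132 = 5,431.
Denominator = 76,368 + 1,402 = 77,770.
Broad rate = 5,431 / 77,770 = 6.98%.
Headline unemployment rate = 2,897 / 76,368 = 3.79%.

Broad underutilization rate ≈ 6.98%; headline unemployment rate ≈ 3.79%.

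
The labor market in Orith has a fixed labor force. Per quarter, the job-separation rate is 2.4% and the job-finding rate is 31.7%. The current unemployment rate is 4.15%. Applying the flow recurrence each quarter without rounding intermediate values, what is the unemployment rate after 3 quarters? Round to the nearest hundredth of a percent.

With a fixed labor force, u_{t+1} = u_t + s·(1−u_t) − f·u_t = u_t·(1−s−f) + s.
Here 1−s−f = 0.659 and s = 0.024.
u_1 = 0.041500 × 0.659 + 0.024 = 0.051349.
u_2 = 0.051349 × 0.659 + 0.024 = 0.057839.
u_3 = 0.057839 × 0.659 + 0.024 = 0.062116.

Unemployment rate after three quarters ≈ 6.21%.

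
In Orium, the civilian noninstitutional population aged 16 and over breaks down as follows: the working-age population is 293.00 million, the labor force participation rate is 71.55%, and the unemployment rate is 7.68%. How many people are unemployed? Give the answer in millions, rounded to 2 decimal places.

Labor force = 0.7155 × 293.00 = 209.64 million.
Unemployed = 0.0768 × 209.64 ≈ 16.10 million.

About 16.10 million are unemployed.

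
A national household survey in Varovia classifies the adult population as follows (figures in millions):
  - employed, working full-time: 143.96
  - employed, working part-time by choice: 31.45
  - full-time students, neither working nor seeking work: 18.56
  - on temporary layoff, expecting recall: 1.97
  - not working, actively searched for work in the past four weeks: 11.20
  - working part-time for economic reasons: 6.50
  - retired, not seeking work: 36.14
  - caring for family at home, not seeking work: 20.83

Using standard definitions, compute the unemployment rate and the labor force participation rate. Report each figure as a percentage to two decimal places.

Unemployment rate ≈ 6.75%; labor force participation rate ≈ 72.09%.

Employed = 143.96 + 31.45 + 6.50 = 181.91 million (anyone who worked, including part-time for economic reasons, counts as employed).
Unemployed = 1.97 + 11.20 = 13.17 million (jobless and actively searching, or on temporary layoff).
Labor force = 181.91 + 13.17 = 195.08 million.
Not in labor force = 18.56 + 36.14 + 20.83 = 75.53 million (those not working and not actively searching are outside the labor force).
Civilian working-age population = 195.08 + 75.53 = 270.61 million.
Unemployment rate = 13.17 / 195.08 = 6.75%.
Labor force participation rate = 195.08 / 270.61 = 72.09%.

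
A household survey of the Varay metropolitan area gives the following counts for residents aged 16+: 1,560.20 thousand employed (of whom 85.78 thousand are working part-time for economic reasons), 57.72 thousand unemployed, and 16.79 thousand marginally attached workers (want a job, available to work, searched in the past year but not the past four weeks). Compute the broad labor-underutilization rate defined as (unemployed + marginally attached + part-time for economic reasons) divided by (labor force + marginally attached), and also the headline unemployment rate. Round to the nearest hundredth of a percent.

Labor force = 1,560.20 + 57.72 = 1,617.92 thousand.
Numerator = 57.72 + 16.79 + 85.78 = 160.29 thousand.
Denominator = 1,617.92 + 16.79 = 1,634.71 thousand.
Broad rate = 160.29 / 1,634.71 = 9.81%.
Headline unemployment rate = 57.72 / 1,617.92 = 3.57%.

Broad underutilization rate ≈ 9.81%; headline unemployment rate ≈ 3.57%.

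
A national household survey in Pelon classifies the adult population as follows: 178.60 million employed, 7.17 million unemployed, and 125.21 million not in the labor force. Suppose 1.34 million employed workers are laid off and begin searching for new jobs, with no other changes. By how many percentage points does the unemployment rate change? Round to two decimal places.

Initially, labor force = 178.60 + 7.17 = 185.77 million, so u = 7.17/185.77 = 3.86%.
After the change, employed falls and unemployed rises by 1.34; labor force unchanged → E = 177.26, U = 8.51, labor force = 185.77 million.
New unemployment rate = 8.51 / 185.77 = 4.58%.
Change = 4.58% − 3.86% = +0.72 percentage points.

The unemployment rate changes by +0.72 percentage points.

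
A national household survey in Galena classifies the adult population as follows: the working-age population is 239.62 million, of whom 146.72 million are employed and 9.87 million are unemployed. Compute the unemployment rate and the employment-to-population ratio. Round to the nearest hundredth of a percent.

Unemployment rate ≈ 6.30%; employment-population ratio ≈ 61.23%.

Labor force = employed + unemployed = 146.72 + 9.87 = 156.59 million.
Unemployment rate = 9.87 / 156.59 = 6.30%.
Employment-population ratio = 146.72 / 239.62 = 61.23%.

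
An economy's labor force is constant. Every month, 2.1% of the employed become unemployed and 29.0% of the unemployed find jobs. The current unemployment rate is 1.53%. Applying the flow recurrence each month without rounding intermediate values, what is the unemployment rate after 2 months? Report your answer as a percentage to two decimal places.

Unemployment rate after two months ≈ 4.27%.

With a fixed labor force, u_{t+1} = u_t + s·(1−u_t) − f·u_t = u_t·(1−s−f) + s.
Here 1−s−f = 0.689 and s = 0.021.
u_1 = 0.015300 × 0.689 + 0.021 = 0.031542.
u_2 = 0.031542 × 0.689 + 0.021 = 0.042732.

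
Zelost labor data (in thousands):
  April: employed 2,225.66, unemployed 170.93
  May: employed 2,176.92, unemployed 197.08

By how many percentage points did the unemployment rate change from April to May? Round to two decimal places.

The unemployment rate changed by +1.17 percentage points.

April: labor force = 2,225.66 + 170.93 = 2,396.59; u = 170.93/2,396.59 = 7.13%.
May: labor force = 2,176.92 + 197.08 = 2,374.00; u = 197.08/2,374.00 = 8.30%.
Change = 8.30% − 7.13% = +1.17 pp.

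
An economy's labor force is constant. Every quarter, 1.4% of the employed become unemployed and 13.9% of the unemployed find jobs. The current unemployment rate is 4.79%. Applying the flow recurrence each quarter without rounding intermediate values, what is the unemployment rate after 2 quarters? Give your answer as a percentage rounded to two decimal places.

With a fixed labor force, u_{t+1} = u_t + s·(1−u_t) − f·u_t = u_t·(1−s−f) + s.
Here 1−s−f = 0.847 and s = 0.014.
u_1 = 0.047900 × 0.847 + 0.014 = 0.054571.
u_2 = 0.054571 × 0.847 + 0.014 = 0.060222.

Unemployment rate after two quarters ≈ 6.02%.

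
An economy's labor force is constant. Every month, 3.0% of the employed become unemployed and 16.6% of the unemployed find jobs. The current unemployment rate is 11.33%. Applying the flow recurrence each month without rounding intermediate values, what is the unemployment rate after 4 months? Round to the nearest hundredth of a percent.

Unemployment rate after four months ≈ 13.64%.

With a fixed labor force, u_{t+1} = u_t + s·(1−u_t) − f·u_t = u_t·(1−s−f) + s.
Here 1−s−f = 0.804 and s = 0.030.
u_1 = 0.113300 × 0.804 + 0.030 = 0.121093.
u_2 = 0.121093 × 0.804 + 0.030 = 0.127359.
u_3 = 0.127359 × 0.804 + 0.030 = 0.132397.
u_4 = 0.132397 × 0.804 + 0.030 = 0.136447.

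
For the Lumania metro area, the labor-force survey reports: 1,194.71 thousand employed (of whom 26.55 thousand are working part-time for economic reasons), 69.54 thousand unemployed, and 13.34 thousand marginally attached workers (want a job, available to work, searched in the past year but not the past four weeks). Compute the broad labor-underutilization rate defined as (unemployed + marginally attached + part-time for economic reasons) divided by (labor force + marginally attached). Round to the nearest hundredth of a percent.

Broad underutilization rate ≈ 8.57%.

Labor force = 1,194.71 + 69.54 = 1,264.25 thousand.
Numerator = 69.54 + 13.34 + 26.55 = 109.43 thousand.
Denominator = 1,264.25 + 13.34 = 1,277.59 thousand.
Broad rate = 109.43 / 1,277.59 = 8.57%.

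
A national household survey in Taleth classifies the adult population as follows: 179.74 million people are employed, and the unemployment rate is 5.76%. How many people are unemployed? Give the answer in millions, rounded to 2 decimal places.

Let U be the number unemployed. The labor force is E + U, and U/(E+U) = 0.0576.
So U = 0.0576 × 179.74 / (1 − 0.0576) = 10.3530 / 0.9424 ≈ 10.99 million.

About 10.99 million are unemployed.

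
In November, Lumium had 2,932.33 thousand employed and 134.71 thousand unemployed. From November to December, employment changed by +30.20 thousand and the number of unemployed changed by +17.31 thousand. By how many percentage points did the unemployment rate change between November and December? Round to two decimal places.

November: labor force = 2,932.33 + 134.71 = 3,067.04; u = 134.71/3,067.04 = 4.39%.
December: labor force = 2,962.53 + 152.02 = 3,114.55; u = 152.02/3,114.55 = 4.88%.
Change = 4.88% − 4.39% = +0.49 pp.

The unemployment rate changed by +0.49 percentage points.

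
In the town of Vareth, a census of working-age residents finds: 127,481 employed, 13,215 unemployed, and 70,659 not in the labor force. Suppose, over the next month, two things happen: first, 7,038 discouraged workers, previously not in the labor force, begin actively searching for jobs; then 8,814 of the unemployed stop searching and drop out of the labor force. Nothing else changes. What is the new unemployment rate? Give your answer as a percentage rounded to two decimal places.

New unemployment rate ≈ 8.23%.

Initially, labor force = 127,481 + 13,215 = 140,696, so u = 13,215/140,696 = 9.39%.
After the first change, unemployed and labor force both rise by 7,038 → E = 127,481, U = 20,253, labor force = 147,734.
After the second change, unemployed and labor force both fall by 8,814 → E = 127,481, U = 11,439, labor force = 138,920.
New unemployment rate = 11,439 / 138,920 = 8.23%.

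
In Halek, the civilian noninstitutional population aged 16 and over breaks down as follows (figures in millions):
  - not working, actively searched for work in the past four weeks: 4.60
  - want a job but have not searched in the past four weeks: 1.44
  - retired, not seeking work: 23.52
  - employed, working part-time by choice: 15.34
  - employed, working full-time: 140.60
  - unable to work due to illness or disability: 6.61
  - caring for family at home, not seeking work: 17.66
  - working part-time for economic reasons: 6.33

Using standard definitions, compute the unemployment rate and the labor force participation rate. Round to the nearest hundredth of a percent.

Unemployment rate ≈ 2.76%; labor force participation rate ≈ 77.22%.

Employed = 15.34 + 140.60 + 6.33 = 162.27 million (anyone who worked, including part-time for economic reasons, counts as employed).
Unemployed = 4.60 million.
Labor force = 162.27 + 4.60 = 166.87 million.
Not in labor force = 1.44 + 23.52 + 6.61 + 17.66 = 49.23 million (those not working and not actively searching are outside the labor force — including those who want a job but have given up searching).
Civilian working-age population = 166.87 + 49.23 = 216.10 million.
Unemployment rate = 4.60 / 166.87 = 2.76%.
Labor force participation rate = 166.87 / 216.10 = 77.22%.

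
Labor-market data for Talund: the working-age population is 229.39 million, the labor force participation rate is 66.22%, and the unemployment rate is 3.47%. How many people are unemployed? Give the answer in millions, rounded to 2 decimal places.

About 5.27 million are unemployed.

Labor force = 0.6622 × 229.39 = 151.90 million.
Unemployed = 0.0347 × 151.90 ≈ 5.27 million.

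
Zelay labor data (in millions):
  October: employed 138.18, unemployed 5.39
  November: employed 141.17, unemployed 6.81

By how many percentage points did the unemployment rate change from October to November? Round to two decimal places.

The unemployment rate changed by +0.85 percentage points.

October: labor force = 138.18 + 5.39 = 143.57; u = 5.39/143.57 = 3.75%.
November: labor force = 141.17 + 6.81 = 147.98; u = 6.81/147.98 = 4.60%.
Change = 4.60% − 3.75% = +0.85 pp.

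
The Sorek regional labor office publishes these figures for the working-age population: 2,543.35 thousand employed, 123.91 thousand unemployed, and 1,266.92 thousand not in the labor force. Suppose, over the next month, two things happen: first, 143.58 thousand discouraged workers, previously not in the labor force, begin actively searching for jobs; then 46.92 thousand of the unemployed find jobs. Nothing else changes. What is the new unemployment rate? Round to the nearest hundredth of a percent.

Initially, labor force = 2,543.35 + 123.91 = 2,667.26 thousand, so u = 123.91/2,667.26 = 4.65%.
After the first change, unemployed and labor force both rise by 143.58 → E = 2,543.35, U = 267.49, labor force = 2,810.84 thousand.
After the second change, unemployed falls and employed rises by 46.92; labor force unchanged → E = 2,590.27, U = 220.57, labor force = 2,810.84 thousand.
New unemployment rate = 220.57 / 2,810.84 = 7.85%.

New unemployment rate ≈ 7.85%.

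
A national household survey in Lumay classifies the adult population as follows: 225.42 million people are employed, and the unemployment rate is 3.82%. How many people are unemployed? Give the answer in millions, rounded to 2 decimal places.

Let U be the number unemployed. The labor force is E + U, and U/(E+U) = 0.0382.
So U = 0.0382 × 225.42 / (1 − 0.0382) = 8.6110 / 0.9618 ≈ 8.95 million.

About 8.95 million are unemployed.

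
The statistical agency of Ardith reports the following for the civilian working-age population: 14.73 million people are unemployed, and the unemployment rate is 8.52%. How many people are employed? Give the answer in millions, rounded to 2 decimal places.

Labor force = U / u = 14.73 / 0.0852 ≈ 172.89 million.
Employed = labor force − unemployed = 172.89 − 14.73 = 158.16 million.

About 158.16 million are employed.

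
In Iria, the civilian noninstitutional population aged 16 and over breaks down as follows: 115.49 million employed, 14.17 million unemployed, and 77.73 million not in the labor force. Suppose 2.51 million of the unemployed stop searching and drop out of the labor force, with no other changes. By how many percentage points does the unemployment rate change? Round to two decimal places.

The unemployment rate changes by −1.76 percentage points.

Initially, labor force = 115.49 + 14.17 = 129.66 million, so u = 14.17/129.66 = 10.93%.
After the change, unemployed and labor force both fall by 2.51 → E = 115.49, U = 11.66, labor force = 127.15 million.
New unemployment rate = 11.66 / 127.15 = 9.17%.
Change = 9.17% − 10.93% = −1.76 percentage points.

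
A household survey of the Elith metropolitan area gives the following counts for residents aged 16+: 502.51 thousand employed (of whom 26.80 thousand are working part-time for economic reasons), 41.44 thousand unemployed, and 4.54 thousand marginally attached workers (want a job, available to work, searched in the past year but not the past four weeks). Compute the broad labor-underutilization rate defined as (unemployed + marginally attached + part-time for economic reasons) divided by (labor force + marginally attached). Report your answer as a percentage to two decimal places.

Broad underutilization rate ≈ 13.27%.

Labor force = 502.51 + 41.44 = 543.95 thousand.
Numerator = 41.44 + 4.54 + 26.80 = 72.78 thousand.
Denominator = 543.95 + 4.54 = 548.49 thousand.
Broad rate = 72.78 / 548.49 = 13.27%.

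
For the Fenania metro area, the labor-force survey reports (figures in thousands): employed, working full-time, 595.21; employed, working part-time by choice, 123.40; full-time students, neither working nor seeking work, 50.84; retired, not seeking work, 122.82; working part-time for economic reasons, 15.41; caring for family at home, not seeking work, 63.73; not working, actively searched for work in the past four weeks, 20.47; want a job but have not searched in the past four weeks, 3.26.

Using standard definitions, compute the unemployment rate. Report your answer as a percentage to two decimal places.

Unemployment rate ≈ 2.71%.

Employed = 595.21 + 123.40 + 15.41 = 734.02 thousand (anyone who worked, including part-time for economic reasons, counts as employed).
Unemployed = 20.47 thousand.
Labor force = 734.02 + 20.47 = 754.49 thousand.
Unemployment rate = 20.47 / 754.49 = 2.71%.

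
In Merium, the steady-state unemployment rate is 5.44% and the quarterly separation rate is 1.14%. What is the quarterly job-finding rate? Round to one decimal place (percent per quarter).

From u* = s/(s+f): f = s·(1−u)/u.
f = 1.14 × (1 − 0.0544) / 0.0544 = 1.0780 / 0.0544 ≈ 19.8% per quarter.

Job-finding rate ≈ 19.8% per quarter.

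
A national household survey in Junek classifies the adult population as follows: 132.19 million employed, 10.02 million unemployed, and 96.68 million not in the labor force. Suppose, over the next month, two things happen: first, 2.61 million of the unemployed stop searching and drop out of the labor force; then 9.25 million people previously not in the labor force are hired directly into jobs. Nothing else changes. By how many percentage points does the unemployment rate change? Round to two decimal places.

The unemployment rate changes by −2.07 percentage points.

Initially, labor force = 132.19 + 10.02 = 142.21 million, so u = 10.02/142.21 = 7.05%.
After the first change, unemployed and labor force both fall by 2.61 → E = 132.19, U = 7.41, labor force = 139.60 million.
After the second change, employed and labor force both rise by 9.25; unemployed unchanged → E = 141.44, U = 7.41, labor force = 148.85 million.
New unemployment rate = 7.41 / 148.85 = 4.98%.
Change = 4.98% − 7.05% = −2.07 percentage points.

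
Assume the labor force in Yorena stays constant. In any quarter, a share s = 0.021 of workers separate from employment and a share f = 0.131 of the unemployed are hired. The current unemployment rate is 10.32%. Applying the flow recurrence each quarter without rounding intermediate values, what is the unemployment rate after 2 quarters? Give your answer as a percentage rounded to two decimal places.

Unemployment rate after two quarters ≈ 11.30%.

With a fixed labor force, u_{t+1} = u_t + s·(1−u_t) − f·u_t = u_t·(1−s−f) + s.
Here 1−s−f = 0.848 and s = 0.021.
u_1 = 0.103200 × 0.848 + 0.021 = 0.108514.
u_2 = 0.108514 × 0.848 + 0.021 = 0.113020.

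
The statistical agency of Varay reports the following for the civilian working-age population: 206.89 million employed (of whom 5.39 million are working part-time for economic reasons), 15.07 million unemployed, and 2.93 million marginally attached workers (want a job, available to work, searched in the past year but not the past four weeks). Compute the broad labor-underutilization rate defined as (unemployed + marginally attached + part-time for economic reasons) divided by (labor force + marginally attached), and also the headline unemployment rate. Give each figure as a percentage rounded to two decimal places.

Broad underutilization rate ≈ 10.40%; headline unemployment rate ≈ 6.79%.

Labor force = 206.89 + 15.07 = 221.96 million.
Numerator = 15.07 + 2.93 + 5.39 = 23.39 million.
Denominator = 221.96 + 2.93 = 224.89 million.
Broad rate = 23.39 / 224.89 = 10.40%.
Headline unemployment rate = 15.07 / 221.96 = 6.79%.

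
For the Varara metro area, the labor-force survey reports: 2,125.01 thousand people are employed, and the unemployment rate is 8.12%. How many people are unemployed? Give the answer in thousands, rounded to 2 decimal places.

About 187.80 thousand are unemployed.

Let U be the number unemployed. The labor force is E + U, and U/(E+U) = 0.0812.
So U = 0.0812 × 2,125.01 / (1 − 0.0812) = 172.5508 / 0.9188 ≈ 187.80 thousand.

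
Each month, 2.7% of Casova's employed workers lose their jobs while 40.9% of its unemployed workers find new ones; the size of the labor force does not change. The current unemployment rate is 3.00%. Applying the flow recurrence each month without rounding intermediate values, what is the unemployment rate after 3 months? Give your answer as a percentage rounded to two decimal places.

Unemployment rate after three months ≈ 5.62%.

With a fixed labor force, u_{t+1} = u_t + s·(1−u_t) − f·u_t = u_t·(1−s−f) + s.
Here 1−s−f = 0.564 and s = 0.027.
u_1 = 0.030000 × 0.564 + 0.027 = 0.043920.
u_2 = 0.043920 × 0.564 + 0.027 = 0.051771.
u_3 = 0.051771 × 0.564 + 0.027 = 0.056199.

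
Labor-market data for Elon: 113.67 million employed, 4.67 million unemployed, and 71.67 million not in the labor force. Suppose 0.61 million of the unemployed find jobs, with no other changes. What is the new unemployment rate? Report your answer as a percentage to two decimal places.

New unemployment rate ≈ 3.43%.

Initially, labor force = 113.67 + 4.67 = 118.34 million, so u = 4.67/118.34 = 3.95%.
After the change, unemployed falls and employed rises by 0.61; labor force unchanged → E = 114.28, U = 4.06, labor force = 118.34 million.
New unemployment rate = 4.06 / 118.34 = 3.43%.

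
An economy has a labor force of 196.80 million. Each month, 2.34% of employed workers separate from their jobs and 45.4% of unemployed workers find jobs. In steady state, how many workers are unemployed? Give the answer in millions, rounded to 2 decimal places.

About 9.65 million are unemployed in steady state.

Steady-state unemployment rate u* = s/(s+f) = 2.34/(2.34+45.4) = 0.049016.
Unemployed = u* × labor force = 0.049016 × 196.80 ≈ 9.65 million.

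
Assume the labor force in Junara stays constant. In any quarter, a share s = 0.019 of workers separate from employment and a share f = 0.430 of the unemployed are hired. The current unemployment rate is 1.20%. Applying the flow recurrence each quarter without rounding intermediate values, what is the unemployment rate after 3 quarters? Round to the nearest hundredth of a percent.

With a fixed labor force, u_{t+1} = u_t + s·(1−u_t) − f·u_t = u_t·(1−s−f) + s.
Here 1−s−f = 0.551 and s = 0.019.
u_1 = 0.012000 × 0.551 + 0.019 = 0.025612.
u_2 = 0.025612 × 0.551 + 0.019 = 0.033112.
u_3 = 0.033112 × 0.551 + 0.019 = 0.037245.

Unemployment rate after three quarters ≈ 3.72%.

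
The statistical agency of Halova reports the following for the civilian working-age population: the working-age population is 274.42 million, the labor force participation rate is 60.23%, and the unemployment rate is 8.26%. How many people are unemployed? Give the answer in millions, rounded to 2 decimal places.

About 13.65 million are unemployed.

Labor force = 0.6023 × 274.42 = 165.28 million.
Unemployed = 0.0826 × 165.28 ≈ 13.65 million.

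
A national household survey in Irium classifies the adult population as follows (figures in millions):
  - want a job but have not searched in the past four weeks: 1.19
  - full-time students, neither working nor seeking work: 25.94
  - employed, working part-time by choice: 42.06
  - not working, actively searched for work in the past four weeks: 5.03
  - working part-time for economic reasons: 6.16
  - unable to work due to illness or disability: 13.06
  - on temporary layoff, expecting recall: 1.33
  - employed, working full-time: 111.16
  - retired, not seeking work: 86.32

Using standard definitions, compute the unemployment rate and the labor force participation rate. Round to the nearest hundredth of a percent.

Employed = 42.06 + 6.16 + 111.16 = 159.38 million (anyone who worked, including part-time for economic reasons, counts as employed).
Unemployed = 5.03 + 1.33 = 6.36 million (jobless and actively searching, or on temporary layoff).
Labor force = 159.38 + 6.36 = 165.74 million.
Not in labor force = 1.19 + 25.94 + 13.06 + 86.32 = 126.51 million (those not working and not actively searching are outside the labor force — including those who want a job but have given up searching).
Civilian working-age population = 165.74 + 126.51 = 292.25 million.
Unemployment rate = 6.36 / 165.74 = 3.84%.
Labor force participation rate = 165.74 / 292.25 = 56.71%.

Unemployment rate ≈ 3.84%; labor force participation rate ≈ 56.71%.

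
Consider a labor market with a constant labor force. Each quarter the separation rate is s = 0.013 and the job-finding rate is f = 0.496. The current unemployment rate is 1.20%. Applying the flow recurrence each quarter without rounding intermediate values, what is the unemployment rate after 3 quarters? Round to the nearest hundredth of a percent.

With a fixed labor force, u_{t+1} = u_t + s·(1−u_t) − f·u_t = u_t·(1−s−f) + s.
Here 1−s−f = 0.491 and s = 0.013.
u_1 = 0.012000 × 0.491 + 0.013 = 0.018892.
u_2 = 0.018892 × 0.491 + 0.013 = 0.022276.
u_3 = 0.022276 × 0.491 + 0.013 = 0.023938.

Unemployment rate after three quarters ≈ 2.39%.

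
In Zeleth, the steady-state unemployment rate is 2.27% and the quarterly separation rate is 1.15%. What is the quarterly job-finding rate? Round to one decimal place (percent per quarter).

Job-finding rate ≈ 49.5% per quarter.

From u* = s/(s+f): f = s·(1−u)/u.
f = 1.15 × (1 − 0.0227) / 0.0227 = 1.1239 / 0.0227 ≈ 49.5% per quarter.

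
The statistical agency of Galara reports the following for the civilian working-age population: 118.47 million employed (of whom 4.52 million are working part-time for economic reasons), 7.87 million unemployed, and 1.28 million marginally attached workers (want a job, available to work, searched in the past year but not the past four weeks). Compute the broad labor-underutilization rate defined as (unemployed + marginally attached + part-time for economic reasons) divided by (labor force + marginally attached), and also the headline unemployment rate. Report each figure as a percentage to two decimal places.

Labor force = 118.47 + 7.87 = 126.34 million.
Numerator = 7.87 + 1.28 + 4.52 = 13.67 million.
Denominator = 126.34 + 1.28 = 127.62 million.
Broad rate = 13.67 / 127.62 = 10.71%.
Headline unemployment rate = 7.87 / 126.34 = 6.23%.

Broad underutilization rate ≈ 10.71%; headline unemployment rate ≈ 6.23%.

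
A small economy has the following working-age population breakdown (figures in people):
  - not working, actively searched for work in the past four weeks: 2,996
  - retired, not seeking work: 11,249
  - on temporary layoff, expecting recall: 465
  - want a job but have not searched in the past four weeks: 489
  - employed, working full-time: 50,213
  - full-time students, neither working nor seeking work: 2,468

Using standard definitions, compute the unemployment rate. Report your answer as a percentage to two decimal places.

Employed = 50,213.
Unemployed = 2,996 + 465 = 3,461 (jobless and actively searching, or on temporary layoff).
Labor force = 50,213 + 3,461 = 53,674.
Unemployment rate = 3,461 / 53,674 = 6.45%.

Unemployment rate ≈ 6.45%.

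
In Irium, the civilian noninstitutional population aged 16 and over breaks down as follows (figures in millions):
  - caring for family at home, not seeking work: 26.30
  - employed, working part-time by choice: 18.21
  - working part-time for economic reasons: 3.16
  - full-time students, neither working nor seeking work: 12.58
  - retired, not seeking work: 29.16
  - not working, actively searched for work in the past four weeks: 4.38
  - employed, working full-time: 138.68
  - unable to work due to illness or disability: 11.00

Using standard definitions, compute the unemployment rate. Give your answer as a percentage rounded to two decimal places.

Employed = 18.21 + 3.16 + 138.68 = 160.05 million (anyone who worked, including part-time for economic reasons, counts as employed).
Unemployed = 4.38 million.
Labor force = 160.05 + 4.38 = 164.43 million.
Unemployment rate = 4.38 / 164.43 = 2.66%.

Unemployment rate ≈ 2.66%.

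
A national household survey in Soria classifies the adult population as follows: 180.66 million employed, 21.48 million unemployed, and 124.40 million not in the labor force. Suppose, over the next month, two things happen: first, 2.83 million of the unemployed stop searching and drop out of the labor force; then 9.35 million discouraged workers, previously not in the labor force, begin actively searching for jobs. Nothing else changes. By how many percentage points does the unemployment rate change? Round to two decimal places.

The unemployment rate changes by +2.79 percentage points.

Initially, labor force = 180.66 + 21.48 = 202.14 million, so u = 21.48/202.14 = 10.63%.
After the first change, unemployed and labor force both fall by 2.83 → E = 180.66, U = 18.65, labor force = 199.31 million.
After the second change, unemployed and labor force both rise by 9.35 → E = 180.66, U = 28.00, labor force = 208.66 million.
New unemployment rate = 28.00 / 208.66 = 13.42%.
Change = 13.42% − 10.63% = +2.79 percentage points.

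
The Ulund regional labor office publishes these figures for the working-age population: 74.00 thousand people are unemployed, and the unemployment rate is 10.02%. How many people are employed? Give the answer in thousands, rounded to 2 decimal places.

About 664.52 thousand are employed.

Labor force = U / u = 74.00 / 0.1002 ≈ 738.52 thousand.
Employed = labor force − unemployed = 738.52 − 74.00 = 664.52 thousand.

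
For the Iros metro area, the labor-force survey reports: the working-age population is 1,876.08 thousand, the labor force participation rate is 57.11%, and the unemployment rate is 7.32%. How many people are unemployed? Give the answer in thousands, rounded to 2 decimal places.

About 78.43 thousand are unemployed.

Labor force = 0.5711 × 1,876.08 = 1,071.43 thousand.
Unemployed = 0.0732 × 1,071.43 ≈ 78.43 thousand.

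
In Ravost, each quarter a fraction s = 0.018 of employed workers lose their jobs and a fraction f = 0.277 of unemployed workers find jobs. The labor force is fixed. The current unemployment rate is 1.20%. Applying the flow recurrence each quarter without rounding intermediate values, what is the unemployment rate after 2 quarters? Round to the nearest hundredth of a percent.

Unemployment rate after two quarters ≈ 3.67%.

With a fixed labor force, u_{t+1} = u_t + s·(1−u_t) − f·u_t = u_t·(1−s−f) + s.
Here 1−s−f = 0.705 and s = 0.018.
u_1 = 0.012000 × 0.705 + 0.018 = 0.026460.
u_2 = 0.026460 × 0.705 + 0.018 = 0.036654.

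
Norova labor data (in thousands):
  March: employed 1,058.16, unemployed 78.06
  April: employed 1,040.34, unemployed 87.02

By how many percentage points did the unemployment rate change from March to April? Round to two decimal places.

The unemployment rate changed by +0.85 percentage points.

March: labor force = 1,058.16 + 78.06 = 1,136.22; u = 78.06/1,136.22 = 6.87%.
April: labor force = 1,040.34 + 87.02 = 1,127.36; u = 87.02/1,127.36 = 7.72%.
Change = 7.72% − 6.87% = +0.85 pp.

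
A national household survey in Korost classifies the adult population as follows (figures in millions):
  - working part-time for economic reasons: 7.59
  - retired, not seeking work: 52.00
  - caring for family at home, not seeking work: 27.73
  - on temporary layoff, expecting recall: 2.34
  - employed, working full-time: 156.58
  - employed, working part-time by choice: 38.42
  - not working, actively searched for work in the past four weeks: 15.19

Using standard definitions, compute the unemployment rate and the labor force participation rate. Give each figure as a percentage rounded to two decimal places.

Unemployment rate ≈ 7.96%; labor force participation rate ≈ 73.41%.

Employed = 7.59 + 156.58 + 38.42 = 202.59 million (anyone who worked, including part-time for economic reasons, counts as employed).
Unemployed = 2.34 + 15.19 = 17.53 million (jobless and actively searching, or on temporary layoff).
Labor force = 202.59 + 17.53 = 220.12 million.
Not in labor force = 52.00 + 27.73 = 79.73 million (those not working and not actively searching are outside the labor force).
Civilian working-age population = 220.12 + 79.73 = 299.85 million.
Unemployment rate = 17.53 / 220.12 = 7.96%.
Labor force participation rate = 220.12 / 299.85 = 73.41%.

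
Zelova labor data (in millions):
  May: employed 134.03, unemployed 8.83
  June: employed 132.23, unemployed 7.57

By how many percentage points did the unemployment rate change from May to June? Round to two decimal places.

The unemployment rate changed by −0.77 percentage points.

May: labor force = 134.03 + 8.83 = 142.86; u = 8.83/142.86 = 6.18%.
June: labor force = 132.23 + 7.57 = 139.80; u = 7.57/139.80 = 5.41%.
Change = 5.41% − 6.18% = −0.77 pp.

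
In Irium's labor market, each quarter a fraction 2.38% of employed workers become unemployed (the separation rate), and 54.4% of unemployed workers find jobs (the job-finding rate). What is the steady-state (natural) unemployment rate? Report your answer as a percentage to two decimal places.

Steady-state unemployment rate ≈ 4.19%.

At steady state the flows balance: s·E = f·U, so U/(E+U) = s/(s+f).
u* = 2.38 / (2.38 + 54.4) = 2.38 / 56.78 = 4.19%.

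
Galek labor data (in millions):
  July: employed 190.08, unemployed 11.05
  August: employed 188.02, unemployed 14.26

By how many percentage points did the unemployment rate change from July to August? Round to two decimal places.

The unemployment rate changed by +1.56 percentage points.

July: labor force = 190.08 + 11.05 = 201.13; u = 11.05/201.13 = 5.49%.
August: labor force = 188.02 + 14.26 = 202.28; u = 14.26/202.28 = 7.05%.
Change = 7.05% − 5.49% = +1.56 pp.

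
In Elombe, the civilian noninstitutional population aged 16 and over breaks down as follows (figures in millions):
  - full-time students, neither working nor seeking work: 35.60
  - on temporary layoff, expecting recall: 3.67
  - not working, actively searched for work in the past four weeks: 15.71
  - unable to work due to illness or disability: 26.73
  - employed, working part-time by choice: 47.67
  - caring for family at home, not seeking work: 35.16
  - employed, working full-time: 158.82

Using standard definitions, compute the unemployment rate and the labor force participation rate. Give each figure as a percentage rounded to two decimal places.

Unemployment rate ≈ 8.58%; labor force participation rate ≈ 69.85%.

Employed = 47.67 + 158.82 = 206.49 million.
Unemployed = 3.67 + 15.71 = 19.38 million (jobless and actively searching, or on temporary layoff).
Labor force = 206.49 + 19.38 = 225.87 million.
Not in labor force = 35.60 + 26.73 + 35.16 = 97.49 million (those not working and not actively searching are outside the labor force).
Civilian working-age population = 225.87 + 97.49 = 323.36 million.
Unemployment rate = 19.38 / 225.87 = 8.58%.
Labor force participation rate = 225.87 / 323.36 = 69.85%.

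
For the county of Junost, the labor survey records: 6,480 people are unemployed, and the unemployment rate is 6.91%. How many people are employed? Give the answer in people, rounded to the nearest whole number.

About 87,297 are employed.

Labor force = U / u = 6,480 / 0.0691 ≈ 93,777.
Employed = labor force − unemployed = 93,777 − 6,480 = 87,297.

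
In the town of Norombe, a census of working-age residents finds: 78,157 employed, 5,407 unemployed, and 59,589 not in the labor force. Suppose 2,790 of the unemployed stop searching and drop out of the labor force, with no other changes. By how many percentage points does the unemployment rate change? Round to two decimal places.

Initially, labor force = 78,157 + 5,407 = 83,564, so u = 5,407/83,564 = 6.47%.
After the change, unemployed and labor force both fall by 2,790 → E = 78,157, U = 2,617, labor force = 80,774.
New unemployment rate = 2,617 / 80,774 = 3.24%.
Change = 3.24% − 6.47% = −3.23 percentage points.

The unemployment rate changes by −3.23 percentage points.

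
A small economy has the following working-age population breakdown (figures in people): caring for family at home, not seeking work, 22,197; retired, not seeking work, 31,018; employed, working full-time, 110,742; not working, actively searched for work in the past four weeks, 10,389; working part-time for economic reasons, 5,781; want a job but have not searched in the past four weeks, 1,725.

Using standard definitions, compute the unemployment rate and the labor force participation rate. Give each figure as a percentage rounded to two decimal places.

Unemployment rate ≈ 8.19%; labor force participation rate ≈ 69.79%.

Employed = 110,742 + 5,781 = 116,523 (anyone who worked, including part-time for economic reasons, counts as employed).
Unemployed = 10,389.
Labor force = 116,523 + 10,389 = 126,912.
Not in labor force = 22,197 + 31,018 + 1,725 = 54,940 (those not working and not actively searching are outside the labor force — including those who want a job but have given up searching).
Civilian working-age population = 126,912 + 54,940 = 181,852.
Unemployment rate = 10,389 / 126,912 = 8.19%.
Labor force participation rate = 126,912 / 181,852 = 69.79%.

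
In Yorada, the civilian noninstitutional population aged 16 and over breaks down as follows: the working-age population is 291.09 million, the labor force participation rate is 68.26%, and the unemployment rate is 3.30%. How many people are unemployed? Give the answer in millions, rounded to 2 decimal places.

Labor force = 0.6826 × 291.09 = 198.70 million.
Unemployed = 0.0330 × 198.70 ≈ 6.56 million.

About 6.56 million are unemployed.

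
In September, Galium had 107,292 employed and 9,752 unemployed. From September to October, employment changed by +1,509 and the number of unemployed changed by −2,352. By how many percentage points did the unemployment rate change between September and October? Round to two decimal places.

September: labor force = 107,292 + 9,752 = 117,044; u = 9,752/117,044 = 8.33%.
October: labor force = 108,801 + 7,400 = 116,201; u = 7,400/116,201 = 6.37%.
Change = 6.37% − 8.33% = −1.96 pp.

The unemployment rate changed by −1.96 percentage points.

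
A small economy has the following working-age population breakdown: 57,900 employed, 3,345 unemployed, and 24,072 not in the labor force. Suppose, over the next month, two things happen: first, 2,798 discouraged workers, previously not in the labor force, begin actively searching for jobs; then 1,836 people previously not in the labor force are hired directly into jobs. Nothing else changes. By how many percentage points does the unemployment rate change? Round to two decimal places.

The unemployment rate changes by +3.86 percentage points.

Initially, labor force = 57,900 + 3,345 = 61,245, so u = 3,345/61,245 = 5.46%.
After the first change, unemployed and labor force both rise by 2,798 → E = 57,900, U = 6,143, labor force = 64,043.
After the second change, employed and labor force both rise by 1,836; unemployed unchanged → E = 59,736, U = 6,143, labor force = 65,879.
New unemployment rate = 6,143 / 65,879 = 9.32%.
Change = 9.32% − 5.46% = +3.86 percentage points.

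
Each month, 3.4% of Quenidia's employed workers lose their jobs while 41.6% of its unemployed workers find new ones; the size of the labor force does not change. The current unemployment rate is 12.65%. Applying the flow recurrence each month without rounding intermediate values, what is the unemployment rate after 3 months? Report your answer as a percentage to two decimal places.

With a fixed labor force, u_{t+1} = u_t + s·(1−u_t) − f·u_t = u_t·(1−s−f) + s.
Here 1−s−f = 0.550 and s = 0.034.
u_1 = 0.126500 × 0.550 + 0.034 = 0.103575.
u_2 = 0.103575 × 0.550 + 0.034 = 0.090966.
u_3 = 0.090966 × 0.550 + 0.034 = 0.084031.

Unemployment rate after three months ≈ 8.40%.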